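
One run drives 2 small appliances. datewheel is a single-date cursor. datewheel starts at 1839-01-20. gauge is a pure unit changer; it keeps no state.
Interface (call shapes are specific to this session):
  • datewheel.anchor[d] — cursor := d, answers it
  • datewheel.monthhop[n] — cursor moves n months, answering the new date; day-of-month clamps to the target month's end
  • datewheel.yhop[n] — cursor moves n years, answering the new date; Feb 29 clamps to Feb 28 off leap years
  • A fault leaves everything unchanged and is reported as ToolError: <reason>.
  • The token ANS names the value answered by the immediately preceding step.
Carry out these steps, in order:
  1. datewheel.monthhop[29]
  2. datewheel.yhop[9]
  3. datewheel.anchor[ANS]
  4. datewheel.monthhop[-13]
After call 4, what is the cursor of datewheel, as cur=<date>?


Answer: cur=1849-05-20

Derivation:
[in] monthhop n='29'
= 1841-06-20
[in] yhop n='9'
= 1850-06-20
[in] anchor d='ANS'
= 1850-06-20
[in] monthhop n='-13'
= 1849-05-20


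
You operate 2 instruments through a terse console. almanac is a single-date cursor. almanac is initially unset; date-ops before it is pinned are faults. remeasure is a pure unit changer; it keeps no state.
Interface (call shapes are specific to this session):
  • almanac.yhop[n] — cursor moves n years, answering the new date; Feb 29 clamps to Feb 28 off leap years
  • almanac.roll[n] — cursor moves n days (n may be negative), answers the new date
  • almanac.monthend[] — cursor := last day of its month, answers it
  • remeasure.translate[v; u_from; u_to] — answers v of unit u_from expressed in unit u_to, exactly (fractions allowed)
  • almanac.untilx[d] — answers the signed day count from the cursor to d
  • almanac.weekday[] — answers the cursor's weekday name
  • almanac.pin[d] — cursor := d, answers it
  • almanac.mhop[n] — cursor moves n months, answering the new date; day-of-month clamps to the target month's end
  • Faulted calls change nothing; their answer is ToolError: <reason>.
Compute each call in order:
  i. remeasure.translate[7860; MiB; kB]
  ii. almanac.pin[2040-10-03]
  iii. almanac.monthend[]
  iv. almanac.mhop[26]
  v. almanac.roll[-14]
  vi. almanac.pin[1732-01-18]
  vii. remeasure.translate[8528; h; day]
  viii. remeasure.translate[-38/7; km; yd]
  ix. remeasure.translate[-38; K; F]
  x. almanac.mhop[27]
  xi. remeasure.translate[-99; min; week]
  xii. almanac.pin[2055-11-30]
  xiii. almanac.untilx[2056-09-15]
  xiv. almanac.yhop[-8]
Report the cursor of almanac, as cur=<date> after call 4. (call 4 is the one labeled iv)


Answer: cur=2042-12-31

Derivation:
Then remeasure.translate passing v→7860, u_from→MiB, u_to→kB, → 206045184/25.
Then almanac.pin passing d→2040-10-03, yielding 2040-10-03.
Now I run almanac.monthend, yielding 2040-10-31.
Next I call almanac.mhop passing n→26, yielding 2042-12-31.
Then almanac.roll passing n→-14, giving 2042-12-17.
I use almanac.pin passing d→1732-01-18, which returns 1732-01-18.
Invoking remeasure.translate passing v→8528, u_from→h, u_to→day, and see 1066/3.
Invoking remeasure.translate passing v→-38/7, u_from→km, u_to→yd, and get -47500000/8001.
Invoking remeasure.translate passing v→-38, u_from→K, u_to→F, → -52807/100.
Calling almanac.mhop passing n→27, and get 1734-04-18.
I invoke remeasure.translate passing v→-99, u_from→min, u_to→week, yielding -11/1120.
I run almanac.pin passing d→2055-11-30, → 2055-11-30.
I invoke almanac.untilx passing d→2056-09-15, which returns 290.
I try almanac.yhop passing n→-8, yielding 2047-11-30.


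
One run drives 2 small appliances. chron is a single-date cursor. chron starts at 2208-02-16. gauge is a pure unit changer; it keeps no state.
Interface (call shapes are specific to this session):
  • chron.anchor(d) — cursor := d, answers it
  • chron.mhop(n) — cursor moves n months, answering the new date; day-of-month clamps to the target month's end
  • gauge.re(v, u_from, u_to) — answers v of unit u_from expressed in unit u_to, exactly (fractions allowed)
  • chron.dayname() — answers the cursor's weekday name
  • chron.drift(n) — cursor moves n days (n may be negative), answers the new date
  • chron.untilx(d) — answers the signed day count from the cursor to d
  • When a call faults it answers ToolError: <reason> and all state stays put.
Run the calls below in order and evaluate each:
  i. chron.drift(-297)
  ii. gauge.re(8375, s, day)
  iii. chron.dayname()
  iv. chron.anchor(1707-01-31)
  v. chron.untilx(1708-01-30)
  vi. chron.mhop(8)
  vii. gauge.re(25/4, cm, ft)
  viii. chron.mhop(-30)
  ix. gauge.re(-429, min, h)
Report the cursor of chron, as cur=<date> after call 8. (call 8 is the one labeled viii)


==> drift(n='-297')
<== 2207-04-25
==> re(v='8375', u_from='s', u_to='day')
<== 335/3456
==> dayname()
<== Saturday
==> anchor(d='1707-01-31')
<== 1707-01-31
==> untilx(d='1708-01-30')
<== 364
==> mhop(n='8')
<== 1707-09-30
==> re(v='25/4', u_from='cm', u_to='ft')
<== 625/3048
==> mhop(n='-30')
<== 1705-03-30
==> re(v='-429', u_from='min', u_to='h')
<== -143/20

Answer: cur=1705-03-30


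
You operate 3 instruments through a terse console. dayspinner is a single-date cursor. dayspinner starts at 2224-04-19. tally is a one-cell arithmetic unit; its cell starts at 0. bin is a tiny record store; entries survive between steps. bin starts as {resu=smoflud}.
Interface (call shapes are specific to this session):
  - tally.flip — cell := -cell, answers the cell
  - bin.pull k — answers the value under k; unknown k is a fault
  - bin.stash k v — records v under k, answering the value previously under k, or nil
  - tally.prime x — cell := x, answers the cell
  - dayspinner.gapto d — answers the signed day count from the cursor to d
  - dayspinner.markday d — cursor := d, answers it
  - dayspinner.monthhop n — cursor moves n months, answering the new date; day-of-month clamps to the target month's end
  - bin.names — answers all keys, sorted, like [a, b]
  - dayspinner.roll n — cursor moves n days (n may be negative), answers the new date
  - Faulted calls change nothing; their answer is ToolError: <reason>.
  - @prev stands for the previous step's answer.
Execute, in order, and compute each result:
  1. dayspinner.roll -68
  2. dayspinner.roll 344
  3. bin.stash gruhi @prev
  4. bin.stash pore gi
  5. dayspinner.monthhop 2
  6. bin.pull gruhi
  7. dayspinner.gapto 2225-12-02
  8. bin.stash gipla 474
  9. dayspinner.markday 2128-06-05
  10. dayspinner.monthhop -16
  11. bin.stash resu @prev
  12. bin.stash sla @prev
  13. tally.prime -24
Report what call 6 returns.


Answer: 2225-01-20

Derivation:
Act: dayspinner.roll[n: -68]
Obs: 2224-02-11
Act: dayspinner.roll[n: 344]
Obs: 2225-01-20
Act: bin.stash[k: gruhi; v: @prev]
Obs: nil
Act: bin.stash[k: pore; v: gi]
Obs: nil
Act: dayspinner.monthhop[n: 2]
Obs: 2225-03-20
Act: bin.pull[k: gruhi]
Obs: 2225-01-20
Act: dayspinner.gapto[d: 2225-12-02]
Obs: 257
Act: bin.stash[k: gipla; v: 474]
Obs: nil
Act: dayspinner.markday[d: 2128-06-05]
Obs: 2128-06-05
Act: dayspinner.monthhop[n: -16]
Obs: 2127-02-05
Act: bin.stash[k: resu; v: @prev]
Obs: smoflud
Act: bin.stash[k: sla; v: @prev]
Obs: nil
Act: tally.prime[x: -24]
Obs: -24


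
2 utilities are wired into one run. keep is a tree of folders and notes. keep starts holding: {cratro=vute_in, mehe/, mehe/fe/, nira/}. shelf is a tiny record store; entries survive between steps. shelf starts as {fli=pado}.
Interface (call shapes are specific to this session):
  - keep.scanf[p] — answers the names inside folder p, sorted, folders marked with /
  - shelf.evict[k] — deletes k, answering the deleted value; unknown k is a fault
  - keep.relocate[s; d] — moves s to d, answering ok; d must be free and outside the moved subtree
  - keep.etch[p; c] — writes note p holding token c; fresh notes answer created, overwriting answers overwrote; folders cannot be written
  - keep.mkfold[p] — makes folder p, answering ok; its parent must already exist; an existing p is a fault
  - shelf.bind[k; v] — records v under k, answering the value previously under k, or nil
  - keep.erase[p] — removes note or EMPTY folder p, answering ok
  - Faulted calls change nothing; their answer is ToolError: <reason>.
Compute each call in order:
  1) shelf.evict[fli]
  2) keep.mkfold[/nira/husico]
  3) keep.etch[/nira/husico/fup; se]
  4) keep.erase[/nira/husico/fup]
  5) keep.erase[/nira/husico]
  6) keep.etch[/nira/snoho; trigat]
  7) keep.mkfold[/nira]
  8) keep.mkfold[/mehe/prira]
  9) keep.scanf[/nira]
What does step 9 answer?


Invoking shelf.evict using k=fli, → pado.
Next I call keep.mkfold using p=/nira/husico: ok.
Calling keep.etch using p=/nira/husico/fup, c=se: created.
Now I run keep.erase using p=/nira/husico/fup: ok.
Using keep.erase using p=/nira/husico: ok.
I invoke keep.etch using p=/nira/snoho, c=trigat, and get created.
I call keep.mkfold using p=/nira, and observe ToolError: exists.
Next I call keep.mkfold using p=/mehe/prira, and get ok.
Now I run keep.scanf using p=/nira, and observe [snoho].

Answer: [snoho]


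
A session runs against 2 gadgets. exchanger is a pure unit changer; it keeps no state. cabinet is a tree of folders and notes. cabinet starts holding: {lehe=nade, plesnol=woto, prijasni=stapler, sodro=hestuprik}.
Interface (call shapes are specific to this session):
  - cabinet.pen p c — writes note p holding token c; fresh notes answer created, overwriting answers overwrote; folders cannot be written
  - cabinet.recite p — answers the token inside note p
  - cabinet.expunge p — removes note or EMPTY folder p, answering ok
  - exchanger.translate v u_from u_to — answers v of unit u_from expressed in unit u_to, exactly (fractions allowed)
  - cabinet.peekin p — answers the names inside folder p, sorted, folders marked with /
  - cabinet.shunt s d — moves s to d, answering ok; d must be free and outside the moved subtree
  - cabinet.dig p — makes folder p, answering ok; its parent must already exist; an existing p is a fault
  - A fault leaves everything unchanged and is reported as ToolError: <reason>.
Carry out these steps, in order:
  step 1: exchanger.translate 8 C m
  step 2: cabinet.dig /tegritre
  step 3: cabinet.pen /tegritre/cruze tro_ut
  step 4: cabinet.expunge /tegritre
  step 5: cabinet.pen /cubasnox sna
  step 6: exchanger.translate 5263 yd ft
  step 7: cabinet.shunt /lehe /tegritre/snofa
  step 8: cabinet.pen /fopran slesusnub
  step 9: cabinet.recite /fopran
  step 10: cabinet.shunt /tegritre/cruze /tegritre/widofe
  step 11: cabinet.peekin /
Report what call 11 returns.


Answer: [cubasnox, fopran, plesnol, prijasni, sodro, tegritre/]

Derivation:
→ exchanger.translate(v→8, u_from→C, u_to→m)
← ToolError: incompatible units
→ cabinet.dig(p→/tegritre)
← ok
→ cabinet.pen(p→/tegritre/cruze, c→tro_ut)
← created
→ cabinet.expunge(p→/tegritre)
← ToolError: not empty
→ cabinet.pen(p→/cubasnox, c→sna)
← created
→ exchanger.translate(v→5263, u_from→yd, u_to→ft)
← 15789
→ cabinet.shunt(s→/lehe, d→/tegritre/snofa)
← ok
→ cabinet.pen(p→/fopran, c→slesusnub)
← created
→ cabinet.recite(p→/fopran)
← slesusnub
→ cabinet.shunt(s→/tegritre/cruze, d→/tegritre/widofe)
← ok
→ cabinet.peekin(p→/)
← [cubasnox, fopran, plesnol, prijasni, sodro, tegritre/]


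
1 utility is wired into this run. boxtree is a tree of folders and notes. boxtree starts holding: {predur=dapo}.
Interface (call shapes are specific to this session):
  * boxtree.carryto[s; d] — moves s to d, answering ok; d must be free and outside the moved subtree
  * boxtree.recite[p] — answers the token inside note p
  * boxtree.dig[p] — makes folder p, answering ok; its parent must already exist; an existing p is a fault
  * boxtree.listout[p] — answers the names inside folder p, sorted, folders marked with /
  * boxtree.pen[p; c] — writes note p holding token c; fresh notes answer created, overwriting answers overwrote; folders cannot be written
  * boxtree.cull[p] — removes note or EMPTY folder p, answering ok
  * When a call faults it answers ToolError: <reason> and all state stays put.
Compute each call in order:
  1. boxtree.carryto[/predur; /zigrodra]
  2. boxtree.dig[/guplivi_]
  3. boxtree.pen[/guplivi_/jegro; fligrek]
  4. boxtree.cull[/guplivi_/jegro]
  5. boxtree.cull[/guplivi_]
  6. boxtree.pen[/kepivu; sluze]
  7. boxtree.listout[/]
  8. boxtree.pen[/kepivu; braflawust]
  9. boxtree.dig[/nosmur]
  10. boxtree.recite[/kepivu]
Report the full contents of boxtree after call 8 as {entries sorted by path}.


I call boxtree.carryto with s='/predur', d='/zigrodra', giving ok.
I use boxtree.dig with p='/guplivi_', → ok.
Calling boxtree.pen with p='/guplivi_/jegro', c='fligrek', and observe created.
Then boxtree.cull with p='/guplivi_/jegro', and see ok.
Invoking boxtree.cull with p='/guplivi_': ok.
I use boxtree.pen with p='/kepivu', c='sluze', → created.
Invoking boxtree.listout with p='/', — result: [kepivu, zigrodra].
Now I run boxtree.pen with p='/kepivu', c='braflawust', and see overwrote.
Using boxtree.dig with p='/nosmur', which returns ok.
Calling boxtree.recite with p='/kepivu', → braflawust.

Answer: {kepivu=braflawust, zigrodra=dapo}


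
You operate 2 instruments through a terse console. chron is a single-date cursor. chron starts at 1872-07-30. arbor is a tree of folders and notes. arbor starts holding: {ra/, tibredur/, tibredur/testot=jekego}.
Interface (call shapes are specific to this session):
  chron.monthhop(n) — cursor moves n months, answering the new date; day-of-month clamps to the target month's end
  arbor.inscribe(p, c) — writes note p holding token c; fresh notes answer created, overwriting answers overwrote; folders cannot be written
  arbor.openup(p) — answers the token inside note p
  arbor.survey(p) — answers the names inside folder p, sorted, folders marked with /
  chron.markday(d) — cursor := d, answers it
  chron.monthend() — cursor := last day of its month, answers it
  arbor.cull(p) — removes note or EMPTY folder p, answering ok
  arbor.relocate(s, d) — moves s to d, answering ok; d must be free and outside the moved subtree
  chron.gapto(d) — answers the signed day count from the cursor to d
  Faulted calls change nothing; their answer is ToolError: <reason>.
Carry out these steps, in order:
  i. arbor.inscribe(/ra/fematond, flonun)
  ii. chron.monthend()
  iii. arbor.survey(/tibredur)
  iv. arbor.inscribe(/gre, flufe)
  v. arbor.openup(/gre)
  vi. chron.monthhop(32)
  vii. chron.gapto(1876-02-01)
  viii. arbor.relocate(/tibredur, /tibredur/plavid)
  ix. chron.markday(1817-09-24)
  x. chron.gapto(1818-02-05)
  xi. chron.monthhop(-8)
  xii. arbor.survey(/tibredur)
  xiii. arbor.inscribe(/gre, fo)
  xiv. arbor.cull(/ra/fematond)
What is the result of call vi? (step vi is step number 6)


Answer: 1875-03-31

Derivation:
> arbor.inscribe p: /ra/fematond c: flonun
:: created
> chron.monthend
:: 1872-07-31
> arbor.survey p: /tibredur
:: [testot]
> arbor.inscribe p: /gre c: flufe
:: created
> arbor.openup p: /gre
:: flufe
> chron.monthhop n: 32
:: 1875-03-31
> chron.gapto d: 1876-02-01
:: 307
> arbor.relocate s: /tibredur d: /tibredur/plavid
:: ToolError: into itself
> chron.markday d: 1817-09-24
:: 1817-09-24
> chron.gapto d: 1818-02-05
:: 134
> chron.monthhop n: -8
:: 1817-01-24
> arbor.survey p: /tibredur
:: [testot]
> arbor.inscribe p: /gre c: fo
:: overwrote
> arbor.cull p: /ra/fematond
:: ok


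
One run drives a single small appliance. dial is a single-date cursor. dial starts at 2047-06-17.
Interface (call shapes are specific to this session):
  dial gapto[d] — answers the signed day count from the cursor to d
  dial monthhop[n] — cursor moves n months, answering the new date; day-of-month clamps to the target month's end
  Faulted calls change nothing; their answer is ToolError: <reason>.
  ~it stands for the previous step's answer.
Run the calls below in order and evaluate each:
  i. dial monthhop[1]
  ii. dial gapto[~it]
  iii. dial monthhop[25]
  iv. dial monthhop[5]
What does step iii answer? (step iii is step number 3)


Answer: 2049-08-17

Derivation:
! 1. dial monthhop(n='1') ~> 2047-07-17
! 2. dial gapto(d='~it') ~> 0
! 3. dial monthhop(n='25') ~> 2049-08-17
! 4. dial monthhop(n='5') ~> 2050-01-17


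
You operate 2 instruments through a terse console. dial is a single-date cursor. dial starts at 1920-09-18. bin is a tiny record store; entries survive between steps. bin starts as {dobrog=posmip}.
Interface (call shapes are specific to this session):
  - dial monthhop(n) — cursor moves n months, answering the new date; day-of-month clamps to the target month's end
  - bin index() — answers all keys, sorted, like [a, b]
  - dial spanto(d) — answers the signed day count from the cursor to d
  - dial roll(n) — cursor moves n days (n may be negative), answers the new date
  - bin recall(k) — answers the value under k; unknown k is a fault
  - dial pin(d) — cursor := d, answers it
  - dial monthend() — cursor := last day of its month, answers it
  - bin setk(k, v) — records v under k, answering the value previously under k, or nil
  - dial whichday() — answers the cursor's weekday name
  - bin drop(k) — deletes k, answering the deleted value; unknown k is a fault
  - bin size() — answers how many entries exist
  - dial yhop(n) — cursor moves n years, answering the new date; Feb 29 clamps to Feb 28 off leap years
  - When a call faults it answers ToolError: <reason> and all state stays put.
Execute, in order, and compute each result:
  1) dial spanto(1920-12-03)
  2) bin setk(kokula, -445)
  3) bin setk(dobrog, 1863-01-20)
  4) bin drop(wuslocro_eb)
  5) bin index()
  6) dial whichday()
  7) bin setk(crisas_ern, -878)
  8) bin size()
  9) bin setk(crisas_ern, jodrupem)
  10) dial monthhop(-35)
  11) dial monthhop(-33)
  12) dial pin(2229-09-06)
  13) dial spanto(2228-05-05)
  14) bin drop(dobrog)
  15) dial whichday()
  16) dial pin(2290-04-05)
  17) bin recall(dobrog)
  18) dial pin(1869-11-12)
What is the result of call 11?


==> dial spanto(d→1920-12-03)
<== 76
==> bin setk(k→kokula, v→-445)
<== nil
==> bin setk(k→dobrog, v→1863-01-20)
<== posmip
==> bin drop(k→wuslocro_eb)
<== ToolError: no such key wuslocro_eb
==> bin index()
<== [dobrog, kokula]
==> dial whichday()
<== Saturday
==> bin setk(k→crisas_ern, v→-878)
<== nil
==> bin size()
<== 3
==> bin setk(k→crisas_ern, v→jodrupem)
<== -878
==> dial monthhop(n→-35)
<== 1917-10-18
==> dial monthhop(n→-33)
<== 1915-01-18
==> dial pin(d→2229-09-06)
<== 2229-09-06
==> dial spanto(d→2228-05-05)
<== -489
==> bin drop(k→dobrog)
<== 1863-01-20
==> dial whichday()
<== Sunday
==> dial pin(d→2290-04-05)
<== 2290-04-05
==> bin recall(k→dobrog)
<== ToolError: no such key dobrog
==> dial pin(d→1869-11-12)
<== 1869-11-12

Answer: 1915-01-18


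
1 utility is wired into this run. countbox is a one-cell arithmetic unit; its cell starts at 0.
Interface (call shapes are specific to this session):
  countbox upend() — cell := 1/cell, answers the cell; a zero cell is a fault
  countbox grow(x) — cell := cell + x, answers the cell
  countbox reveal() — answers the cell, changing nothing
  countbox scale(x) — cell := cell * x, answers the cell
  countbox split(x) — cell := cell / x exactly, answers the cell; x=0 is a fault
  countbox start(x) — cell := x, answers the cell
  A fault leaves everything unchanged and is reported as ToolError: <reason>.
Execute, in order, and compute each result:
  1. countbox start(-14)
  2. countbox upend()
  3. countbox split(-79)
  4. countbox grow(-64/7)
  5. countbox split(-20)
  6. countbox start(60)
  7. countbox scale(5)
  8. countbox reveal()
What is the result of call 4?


-> countbox start(-14)
<- -14
-> countbox upend()
<- -1/14
-> countbox split(-79)
<- 1/1106
-> countbox grow(-64/7)
<- -10111/1106
-> countbox split(-20)
<- 10111/22120
-> countbox start(60)
<- 60
-> countbox scale(5)
<- 300
-> countbox reveal()
<- 300

Answer: -10111/1106


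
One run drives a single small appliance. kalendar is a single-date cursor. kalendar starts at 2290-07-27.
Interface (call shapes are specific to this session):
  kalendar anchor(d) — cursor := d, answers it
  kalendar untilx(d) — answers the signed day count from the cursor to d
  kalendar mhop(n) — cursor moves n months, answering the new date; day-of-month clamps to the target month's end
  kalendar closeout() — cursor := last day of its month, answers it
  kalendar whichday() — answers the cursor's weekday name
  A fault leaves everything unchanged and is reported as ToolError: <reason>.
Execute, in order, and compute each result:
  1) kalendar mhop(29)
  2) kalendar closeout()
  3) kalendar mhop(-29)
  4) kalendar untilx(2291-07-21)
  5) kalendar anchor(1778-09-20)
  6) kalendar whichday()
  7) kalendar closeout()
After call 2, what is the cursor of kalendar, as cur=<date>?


Answer: cur=2292-12-31

Derivation:
-- kalendar mhop(n=29) ~> 2292-12-27
-- kalendar closeout() ~> 2292-12-31
-- kalendar mhop(n=-29) ~> 2290-07-31
-- kalendar untilx(d=2291-07-21) ~> 355
-- kalendar anchor(d=1778-09-20) ~> 1778-09-20
-- kalendar whichday() ~> Sunday
-- kalendar closeout() ~> 1778-09-30


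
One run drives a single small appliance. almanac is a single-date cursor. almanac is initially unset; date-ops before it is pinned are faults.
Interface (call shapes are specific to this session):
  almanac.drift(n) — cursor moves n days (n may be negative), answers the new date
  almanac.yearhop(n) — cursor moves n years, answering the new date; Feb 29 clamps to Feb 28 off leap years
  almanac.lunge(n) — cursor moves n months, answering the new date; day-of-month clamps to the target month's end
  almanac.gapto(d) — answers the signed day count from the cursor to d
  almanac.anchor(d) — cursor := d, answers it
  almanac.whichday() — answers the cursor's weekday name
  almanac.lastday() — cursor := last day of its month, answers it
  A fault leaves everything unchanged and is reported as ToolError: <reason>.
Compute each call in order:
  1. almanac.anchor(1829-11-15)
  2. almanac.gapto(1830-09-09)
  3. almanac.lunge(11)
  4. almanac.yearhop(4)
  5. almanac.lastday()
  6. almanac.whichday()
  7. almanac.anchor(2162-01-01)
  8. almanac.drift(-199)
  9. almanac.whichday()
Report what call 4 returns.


==> almanac.anchor(d=1829-11-15)
<== 1829-11-15
==> almanac.gapto(d=1830-09-09)
<== 298
==> almanac.lunge(n=11)
<== 1830-10-15
==> almanac.yearhop(n=4)
<== 1834-10-15
==> almanac.lastday()
<== 1834-10-31
==> almanac.whichday()
<== Friday
==> almanac.anchor(d=2162-01-01)
<== 2162-01-01
==> almanac.drift(n=-199)
<== 2161-06-16
==> almanac.whichday()
<== Tuesday

Answer: 1834-10-15


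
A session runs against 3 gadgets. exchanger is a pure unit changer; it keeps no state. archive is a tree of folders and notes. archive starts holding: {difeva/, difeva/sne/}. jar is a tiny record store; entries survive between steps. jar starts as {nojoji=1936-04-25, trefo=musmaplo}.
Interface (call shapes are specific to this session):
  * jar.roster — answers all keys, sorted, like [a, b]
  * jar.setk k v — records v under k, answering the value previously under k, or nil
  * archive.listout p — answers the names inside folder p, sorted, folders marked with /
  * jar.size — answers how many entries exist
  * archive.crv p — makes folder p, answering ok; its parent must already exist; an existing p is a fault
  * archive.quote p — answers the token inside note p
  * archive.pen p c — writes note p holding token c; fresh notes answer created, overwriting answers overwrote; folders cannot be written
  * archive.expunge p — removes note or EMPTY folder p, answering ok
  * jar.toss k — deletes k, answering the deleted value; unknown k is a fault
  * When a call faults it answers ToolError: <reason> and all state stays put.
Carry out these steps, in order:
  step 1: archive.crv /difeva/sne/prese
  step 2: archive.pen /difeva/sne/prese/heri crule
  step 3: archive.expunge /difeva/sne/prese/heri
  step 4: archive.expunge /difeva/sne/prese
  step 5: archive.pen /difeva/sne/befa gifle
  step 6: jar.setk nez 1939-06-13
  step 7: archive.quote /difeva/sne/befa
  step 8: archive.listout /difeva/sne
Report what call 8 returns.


Answer: [befa]

Derivation:
// 1. archive.crv(p=/difeva/sne/prese) == ok
// 2. archive.pen(p=/difeva/sne/prese/heri, c=crule) == created
// 3. archive.expunge(p=/difeva/sne/prese/heri) == ok
// 4. archive.expunge(p=/difeva/sne/prese) == ok
// 5. archive.pen(p=/difeva/sne/befa, c=gifle) == created
// 6. jar.setk(k=nez, v=1939-06-13) == nil
// 7. archive.quote(p=/difeva/sne/befa) == gifle
// 8. archive.listout(p=/difeva/sne) == [befa]


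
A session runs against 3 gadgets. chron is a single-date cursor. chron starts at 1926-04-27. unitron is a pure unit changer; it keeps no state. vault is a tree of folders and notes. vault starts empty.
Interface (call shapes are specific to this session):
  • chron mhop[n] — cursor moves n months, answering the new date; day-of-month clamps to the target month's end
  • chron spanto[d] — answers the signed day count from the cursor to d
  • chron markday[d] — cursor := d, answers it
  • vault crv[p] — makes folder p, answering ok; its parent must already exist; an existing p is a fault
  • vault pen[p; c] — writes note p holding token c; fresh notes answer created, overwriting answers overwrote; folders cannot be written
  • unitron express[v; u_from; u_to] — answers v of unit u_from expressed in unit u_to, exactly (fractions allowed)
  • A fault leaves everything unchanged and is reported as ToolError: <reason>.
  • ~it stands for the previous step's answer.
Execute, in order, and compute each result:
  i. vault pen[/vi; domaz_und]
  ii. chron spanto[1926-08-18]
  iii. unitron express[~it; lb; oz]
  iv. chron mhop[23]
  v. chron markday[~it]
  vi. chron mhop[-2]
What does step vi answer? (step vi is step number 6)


Answer: 1928-01-27

Derivation:
Next I call vault pen(p→/vi, c→domaz_und), → created.
I run chron spanto(d→1926-08-18), and observe 113.
I invoke unitron express(v→~it, u_from→lb, u_to→oz), and observe 1808.
I try chron mhop(n→23), and see 1928-03-27.
I try chron markday(d→~it), and see 1928-03-27.
I call chron mhop(n→-2), giving 1928-01-27.


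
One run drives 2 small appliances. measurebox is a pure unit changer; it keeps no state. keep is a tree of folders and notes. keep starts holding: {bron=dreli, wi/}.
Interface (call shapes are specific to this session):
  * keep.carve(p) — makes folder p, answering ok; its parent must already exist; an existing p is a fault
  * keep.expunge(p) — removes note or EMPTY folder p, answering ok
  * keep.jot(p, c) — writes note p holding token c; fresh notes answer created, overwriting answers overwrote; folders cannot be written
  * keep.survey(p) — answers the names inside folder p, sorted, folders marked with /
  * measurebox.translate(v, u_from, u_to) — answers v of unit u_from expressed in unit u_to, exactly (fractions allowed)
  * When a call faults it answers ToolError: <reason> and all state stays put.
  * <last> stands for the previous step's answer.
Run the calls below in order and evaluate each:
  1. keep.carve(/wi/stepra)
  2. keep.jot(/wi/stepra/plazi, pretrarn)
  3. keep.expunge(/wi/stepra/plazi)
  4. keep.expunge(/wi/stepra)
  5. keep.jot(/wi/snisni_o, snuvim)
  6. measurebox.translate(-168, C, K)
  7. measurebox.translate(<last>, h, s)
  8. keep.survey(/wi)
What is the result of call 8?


Answer: [snisni_o]

Derivation:
CALL keep.carve[p: /wi/stepra]
RET  ok
CALL keep.jot[p: /wi/stepra/plazi; c: pretrarn]
RET  created
CALL keep.expunge[p: /wi/stepra/plazi]
RET  ok
CALL keep.expunge[p: /wi/stepra]
RET  ok
CALL keep.jot[p: /wi/snisni_o; c: snuvim]
RET  created
CALL measurebox.translate[v: -168; u_from: C; u_to: K]
RET  2103/20
CALL measurebox.translate[v: <last>; u_from: h; u_to: s]
RET  378540
CALL keep.survey[p: /wi]
RET  [snisni_o]


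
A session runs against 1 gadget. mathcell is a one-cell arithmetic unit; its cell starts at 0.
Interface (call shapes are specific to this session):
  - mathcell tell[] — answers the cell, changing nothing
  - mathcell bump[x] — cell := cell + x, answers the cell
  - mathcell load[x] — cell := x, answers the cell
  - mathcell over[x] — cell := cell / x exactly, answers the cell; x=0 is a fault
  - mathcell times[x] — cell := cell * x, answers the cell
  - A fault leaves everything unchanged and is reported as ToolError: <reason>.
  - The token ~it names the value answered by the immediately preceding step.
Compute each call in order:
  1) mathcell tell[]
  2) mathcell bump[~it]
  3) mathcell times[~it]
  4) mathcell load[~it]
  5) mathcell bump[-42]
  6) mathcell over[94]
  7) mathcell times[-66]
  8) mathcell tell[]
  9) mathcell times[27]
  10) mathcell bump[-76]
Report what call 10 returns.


>>> mathcell tell
[out] 0
>>> mathcell bump x: ~it
[out] 0
>>> mathcell times x: ~it
[out] 0
>>> mathcell load x: ~it
[out] 0
>>> mathcell bump x: -42
[out] -42
>>> mathcell over x: 94
[out] -21/47
>>> mathcell times x: -66
[out] 1386/47
>>> mathcell tell
[out] 1386/47
>>> mathcell times x: 27
[out] 37422/47
>>> mathcell bump x: -76
[out] 33850/47

Answer: 33850/47


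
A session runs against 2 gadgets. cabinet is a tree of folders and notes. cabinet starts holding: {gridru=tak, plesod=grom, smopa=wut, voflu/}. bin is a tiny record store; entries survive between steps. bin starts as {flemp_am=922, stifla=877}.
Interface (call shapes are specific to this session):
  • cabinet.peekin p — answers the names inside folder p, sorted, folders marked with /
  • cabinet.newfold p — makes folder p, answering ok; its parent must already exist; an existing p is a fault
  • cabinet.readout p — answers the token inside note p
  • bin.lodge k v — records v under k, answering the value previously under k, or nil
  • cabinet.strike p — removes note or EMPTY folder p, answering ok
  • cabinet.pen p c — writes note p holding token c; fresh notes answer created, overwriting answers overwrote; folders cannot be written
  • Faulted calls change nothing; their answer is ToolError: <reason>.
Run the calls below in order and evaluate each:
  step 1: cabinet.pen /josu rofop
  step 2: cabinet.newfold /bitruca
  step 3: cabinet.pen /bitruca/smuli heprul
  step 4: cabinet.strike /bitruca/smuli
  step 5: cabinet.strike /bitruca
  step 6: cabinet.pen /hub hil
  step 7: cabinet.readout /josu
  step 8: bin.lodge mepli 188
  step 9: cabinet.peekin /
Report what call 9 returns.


Answer: [gridru, hub, josu, plesod, smopa, voflu/]

Derivation:
% cabinet.pen p: /josu c: rofop
  created
% cabinet.newfold p: /bitruca
  ok
% cabinet.pen p: /bitruca/smuli c: heprul
  created
% cabinet.strike p: /bitruca/smuli
  ok
% cabinet.strike p: /bitruca
  ok
% cabinet.pen p: /hub c: hil
  created
% cabinet.readout p: /josu
  rofop
% bin.lodge k: mepli v: 188
  nil
% cabinet.peekin p: /
  [gridru, hub, josu, plesod, smopa, voflu/]


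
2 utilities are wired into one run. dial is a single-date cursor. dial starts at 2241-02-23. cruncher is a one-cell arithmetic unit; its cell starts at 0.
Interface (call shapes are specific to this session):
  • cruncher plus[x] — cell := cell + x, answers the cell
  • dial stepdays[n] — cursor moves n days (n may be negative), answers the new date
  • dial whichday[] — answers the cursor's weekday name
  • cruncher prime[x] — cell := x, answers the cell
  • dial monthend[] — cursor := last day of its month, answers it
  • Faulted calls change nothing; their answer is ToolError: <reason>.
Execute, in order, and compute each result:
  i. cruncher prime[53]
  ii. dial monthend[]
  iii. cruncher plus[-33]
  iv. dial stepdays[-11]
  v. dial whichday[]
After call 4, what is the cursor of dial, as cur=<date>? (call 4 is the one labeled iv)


>> cruncher prime(x: 53)
<< 53
>> dial monthend()
<< 2241-02-28
>> cruncher plus(x: -33)
<< 20
>> dial stepdays(n: -11)
<< 2241-02-17
>> dial whichday()
<< Wednesday

Answer: cur=2241-02-17


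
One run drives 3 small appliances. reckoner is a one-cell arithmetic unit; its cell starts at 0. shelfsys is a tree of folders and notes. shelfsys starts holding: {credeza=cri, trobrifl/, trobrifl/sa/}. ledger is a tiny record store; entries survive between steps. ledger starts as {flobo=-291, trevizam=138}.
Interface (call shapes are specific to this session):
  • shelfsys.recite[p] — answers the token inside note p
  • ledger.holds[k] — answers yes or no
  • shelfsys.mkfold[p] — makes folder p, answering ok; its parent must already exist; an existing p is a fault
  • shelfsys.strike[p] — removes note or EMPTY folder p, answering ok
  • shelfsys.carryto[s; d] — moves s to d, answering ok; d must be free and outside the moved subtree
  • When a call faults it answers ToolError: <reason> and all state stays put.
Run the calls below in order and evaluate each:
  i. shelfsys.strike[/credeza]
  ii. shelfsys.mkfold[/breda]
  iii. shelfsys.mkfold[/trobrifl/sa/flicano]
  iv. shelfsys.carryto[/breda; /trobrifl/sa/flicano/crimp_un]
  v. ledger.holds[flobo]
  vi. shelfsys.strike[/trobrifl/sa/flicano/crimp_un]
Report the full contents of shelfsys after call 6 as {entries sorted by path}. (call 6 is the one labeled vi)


Answer: {trobrifl/, trobrifl/sa/, trobrifl/sa/flicano/}

Derivation:
→ shelfsys.strike(p: /credeza)
← ok
→ shelfsys.mkfold(p: /breda)
← ok
→ shelfsys.mkfold(p: /trobrifl/sa/flicano)
← ok
→ shelfsys.carryto(s: /breda, d: /trobrifl/sa/flicano/crimp_un)
← ok
→ ledger.holds(k: flobo)
← yes
→ shelfsys.strike(p: /trobrifl/sa/flicano/crimp_un)
← ok


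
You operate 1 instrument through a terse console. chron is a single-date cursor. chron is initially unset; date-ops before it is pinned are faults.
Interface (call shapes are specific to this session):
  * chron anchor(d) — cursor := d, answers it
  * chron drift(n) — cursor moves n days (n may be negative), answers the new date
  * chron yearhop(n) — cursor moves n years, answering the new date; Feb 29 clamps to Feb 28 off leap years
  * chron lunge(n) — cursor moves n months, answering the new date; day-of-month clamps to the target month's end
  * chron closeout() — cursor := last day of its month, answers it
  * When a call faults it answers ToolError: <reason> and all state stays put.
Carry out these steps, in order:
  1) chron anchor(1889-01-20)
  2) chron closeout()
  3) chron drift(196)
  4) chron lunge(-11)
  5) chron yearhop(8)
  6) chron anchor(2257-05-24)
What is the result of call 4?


Answer: 1888-09-15

Derivation:
==> chron anchor(1889-01-20)
<== 1889-01-20
==> chron closeout()
<== 1889-01-31
==> chron drift(196)
<== 1889-08-15
==> chron lunge(-11)
<== 1888-09-15
==> chron yearhop(8)
<== 1896-09-15
==> chron anchor(2257-05-24)
<== 2257-05-24


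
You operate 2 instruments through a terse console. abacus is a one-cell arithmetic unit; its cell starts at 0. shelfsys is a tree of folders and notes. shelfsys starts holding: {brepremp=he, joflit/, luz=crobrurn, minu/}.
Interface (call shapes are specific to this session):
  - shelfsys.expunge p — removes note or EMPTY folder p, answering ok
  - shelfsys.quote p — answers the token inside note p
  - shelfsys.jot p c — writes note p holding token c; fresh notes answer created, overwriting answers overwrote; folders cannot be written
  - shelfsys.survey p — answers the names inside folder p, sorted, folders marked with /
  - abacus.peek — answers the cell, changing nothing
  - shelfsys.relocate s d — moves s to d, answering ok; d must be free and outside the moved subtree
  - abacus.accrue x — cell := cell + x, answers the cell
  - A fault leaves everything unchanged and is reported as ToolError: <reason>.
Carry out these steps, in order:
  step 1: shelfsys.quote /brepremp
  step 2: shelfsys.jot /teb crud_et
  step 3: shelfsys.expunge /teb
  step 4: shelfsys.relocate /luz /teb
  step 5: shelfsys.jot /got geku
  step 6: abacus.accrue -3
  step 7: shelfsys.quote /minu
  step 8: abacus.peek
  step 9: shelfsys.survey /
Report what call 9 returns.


Answer: [brepremp, got, joflit/, minu/, teb]

Derivation:
>>> quote p: /brepremp
  he
>>> jot p: /teb c: crud_et
  created
>>> expunge p: /teb
  ok
>>> relocate s: /luz d: /teb
  ok
>>> jot p: /got c: geku
  created
>>> accrue x: -3
  -3
>>> quote p: /minu
  ToolError: is a directory
>>> peek
  -3
>>> survey p: /
  [brepremp, got, joflit/, minu/, teb]


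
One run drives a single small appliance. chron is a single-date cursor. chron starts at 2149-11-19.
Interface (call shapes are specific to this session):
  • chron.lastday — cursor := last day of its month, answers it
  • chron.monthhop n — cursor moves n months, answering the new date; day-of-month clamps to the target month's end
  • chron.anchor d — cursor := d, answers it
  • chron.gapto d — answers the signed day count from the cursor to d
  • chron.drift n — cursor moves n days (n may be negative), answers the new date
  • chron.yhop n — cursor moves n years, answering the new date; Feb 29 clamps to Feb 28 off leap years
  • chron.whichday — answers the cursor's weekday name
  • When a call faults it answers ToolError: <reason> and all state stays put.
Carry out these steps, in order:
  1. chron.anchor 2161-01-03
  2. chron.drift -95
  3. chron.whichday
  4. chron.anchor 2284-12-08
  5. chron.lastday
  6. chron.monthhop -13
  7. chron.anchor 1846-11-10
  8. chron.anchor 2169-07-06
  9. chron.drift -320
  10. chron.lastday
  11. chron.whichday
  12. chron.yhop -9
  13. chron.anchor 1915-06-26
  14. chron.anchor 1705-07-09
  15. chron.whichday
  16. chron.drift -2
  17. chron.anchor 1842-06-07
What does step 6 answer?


Answer: 2283-11-30

Derivation:
% chron.anchor d→2161-01-03
:: 2161-01-03
% chron.drift n→-95
:: 2160-09-30
% chron.whichday
:: Tuesday
% chron.anchor d→2284-12-08
:: 2284-12-08
% chron.lastday
:: 2284-12-31
% chron.monthhop n→-13
:: 2283-11-30
% chron.anchor d→1846-11-10
:: 1846-11-10
% chron.anchor d→2169-07-06
:: 2169-07-06
% chron.drift n→-320
:: 2168-08-20
% chron.lastday
:: 2168-08-31
% chron.whichday
:: Wednesday
% chron.yhop n→-9
:: 2159-08-31
% chron.anchor d→1915-06-26
:: 1915-06-26
% chron.anchor d→1705-07-09
:: 1705-07-09
% chron.whichday
:: Thursday
% chron.drift n→-2
:: 1705-07-07
% chron.anchor d→1842-06-07
:: 1842-06-07


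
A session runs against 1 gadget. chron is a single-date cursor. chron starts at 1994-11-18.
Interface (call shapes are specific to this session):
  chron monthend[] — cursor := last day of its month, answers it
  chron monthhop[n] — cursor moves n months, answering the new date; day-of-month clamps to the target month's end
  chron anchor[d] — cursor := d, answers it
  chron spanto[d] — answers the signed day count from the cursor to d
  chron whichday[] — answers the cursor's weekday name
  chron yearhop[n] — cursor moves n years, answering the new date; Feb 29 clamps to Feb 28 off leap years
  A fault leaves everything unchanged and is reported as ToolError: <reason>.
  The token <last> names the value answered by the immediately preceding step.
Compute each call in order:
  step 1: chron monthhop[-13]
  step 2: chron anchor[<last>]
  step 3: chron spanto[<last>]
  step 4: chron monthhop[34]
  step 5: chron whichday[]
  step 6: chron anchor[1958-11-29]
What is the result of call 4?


Answer: 1996-08-18

Derivation:
>> chron monthhop(n=-13)
<< 1993-10-18
>> chron anchor(d=<last>)
<< 1993-10-18
>> chron spanto(d=<last>)
<< 0
>> chron monthhop(n=34)
<< 1996-08-18
>> chron whichday()
<< Sunday
>> chron anchor(d=1958-11-29)
<< 1958-11-29


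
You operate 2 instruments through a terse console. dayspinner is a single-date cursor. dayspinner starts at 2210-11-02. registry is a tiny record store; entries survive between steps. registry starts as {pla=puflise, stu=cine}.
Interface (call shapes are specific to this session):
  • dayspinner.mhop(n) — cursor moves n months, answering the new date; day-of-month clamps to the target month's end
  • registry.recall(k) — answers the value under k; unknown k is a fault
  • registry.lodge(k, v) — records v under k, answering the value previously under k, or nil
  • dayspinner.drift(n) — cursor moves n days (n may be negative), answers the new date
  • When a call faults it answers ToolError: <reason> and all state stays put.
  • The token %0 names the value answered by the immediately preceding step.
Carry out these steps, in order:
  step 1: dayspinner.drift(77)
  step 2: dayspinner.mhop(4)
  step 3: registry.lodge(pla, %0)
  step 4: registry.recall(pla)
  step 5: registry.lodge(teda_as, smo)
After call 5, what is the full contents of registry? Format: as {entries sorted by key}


I use dayspinner.drift(n→77), and get 2211-01-18.
I call dayspinner.mhop(n→4), and get 2211-05-18.
Invoking registry.lodge(k→pla, v→%0), → puflise.
I call registry.recall(k→pla), and see 2211-05-18.
Using registry.lodge(k→teda_as, v→smo), → nil.

Answer: {pla=2211-05-18, stu=cine, teda_as=smo}
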